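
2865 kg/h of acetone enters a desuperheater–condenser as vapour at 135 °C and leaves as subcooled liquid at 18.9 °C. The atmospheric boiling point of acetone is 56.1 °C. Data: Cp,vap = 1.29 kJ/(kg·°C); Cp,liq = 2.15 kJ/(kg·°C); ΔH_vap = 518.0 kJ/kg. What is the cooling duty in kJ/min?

vapour 135→56.1 °C: -101.78 kJ/kg
condensation at 56.1 °C: -518 kJ/kg
liquid 56.1→18.9 °C: -79.98 kJ/kg
Δh = -101.78 + -518 + -79.98 = -699.76 kJ/kg
Q = ṁ·Δh = 2865 kg/h × -699.76 kJ/kg = -2.0048e+06 kJ/h
|Q| = 556.89 kW = 33414 kJ/min

Q_c = 33400 kJ/min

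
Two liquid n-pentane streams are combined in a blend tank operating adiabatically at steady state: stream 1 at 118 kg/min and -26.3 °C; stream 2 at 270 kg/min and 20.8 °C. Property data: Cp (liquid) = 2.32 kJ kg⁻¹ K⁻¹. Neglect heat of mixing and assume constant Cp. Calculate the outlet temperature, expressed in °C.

Energy balance with Q = 0: Σ ṁᵢCp,ᵢ(T_out − Tᵢ) = 0
T_out = Σ ṁᵢCp,ᵢTᵢ / Σ ṁᵢCp,ᵢ
      = 5829.2 / 900.16 = 6.4758 °C

T_out = 6.48 °C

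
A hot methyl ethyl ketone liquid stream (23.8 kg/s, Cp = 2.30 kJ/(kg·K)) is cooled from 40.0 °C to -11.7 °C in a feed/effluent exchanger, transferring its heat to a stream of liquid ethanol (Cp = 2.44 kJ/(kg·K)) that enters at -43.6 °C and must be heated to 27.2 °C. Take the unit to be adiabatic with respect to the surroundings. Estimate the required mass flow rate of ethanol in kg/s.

Heat released by hot stream: Q = 23.8 × 2.30 × (40.0 − -11.7) = 2830.1 kJ/s
Energy balance on cold side (adiabatic exchanger): Q = ṁ_c·Cp_c·(T_c,out − T_c,in)
ṁ_c = 2830.1 / [2.44 × (27.2 − -43.6)] = 16.382 kg/s

ṁ_c = 16.4 kg/s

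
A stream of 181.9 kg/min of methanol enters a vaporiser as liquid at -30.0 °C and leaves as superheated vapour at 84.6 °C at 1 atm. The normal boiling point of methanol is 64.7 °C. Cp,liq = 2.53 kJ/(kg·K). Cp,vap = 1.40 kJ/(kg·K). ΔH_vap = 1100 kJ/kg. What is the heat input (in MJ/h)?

liquid -30.0→64.7 °C: 239.59 kJ/kg
vaporisation at 64.7 °C: 1100 kJ/kg
vapour 64.7→84.6 °C: 27.86 kJ/kg
Δh = 239.59 + 1100 + 27.86 = 1367.5 kJ/kg
Q = ṁ·Δh = 181.9 kg/min × 1367.5 kJ/kg = 248740 kJ/min
|Q| = 4145.7 kW = 14924 MJ/h

Q = 14900 MJ/h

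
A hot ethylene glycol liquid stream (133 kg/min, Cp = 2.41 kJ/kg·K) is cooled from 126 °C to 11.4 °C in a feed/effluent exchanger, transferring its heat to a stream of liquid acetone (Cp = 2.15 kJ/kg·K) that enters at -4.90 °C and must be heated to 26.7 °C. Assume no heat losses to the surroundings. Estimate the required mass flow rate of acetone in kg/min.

ṁ_c = 541 kg/min

Heat released by hot stream: Q = 133 × 2.41 × (126 − 11.4) = 36733 kJ/min
Energy balance on cold side (adiabatic exchanger): Q = ṁ_c·Cp_c·(T_c,out − T_c,in)
ṁ_c = 36733 / [2.15 × (26.7 − -4.90)] = 540.66 kg/min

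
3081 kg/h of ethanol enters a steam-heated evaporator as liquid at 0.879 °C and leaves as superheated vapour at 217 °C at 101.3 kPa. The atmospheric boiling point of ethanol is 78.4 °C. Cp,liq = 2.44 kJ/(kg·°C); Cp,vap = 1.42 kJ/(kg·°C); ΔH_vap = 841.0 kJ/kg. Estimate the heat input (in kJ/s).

Q = 1050 kJ/s

liquid 0.879→78.4 °C: 189.15 kJ/kg
vaporisation at 78.4 °C: 841 kJ/kg
vapour 78.4→217 °C: 196.81 kJ/kg
Δh = 189.15 + 841 + 196.81 = 1227 kJ/kg
Q = ṁ·Δh = 3081 kg/h × 1227 kJ/kg = 3.7803e+06 kJ/h
|Q| = 1050.1 kW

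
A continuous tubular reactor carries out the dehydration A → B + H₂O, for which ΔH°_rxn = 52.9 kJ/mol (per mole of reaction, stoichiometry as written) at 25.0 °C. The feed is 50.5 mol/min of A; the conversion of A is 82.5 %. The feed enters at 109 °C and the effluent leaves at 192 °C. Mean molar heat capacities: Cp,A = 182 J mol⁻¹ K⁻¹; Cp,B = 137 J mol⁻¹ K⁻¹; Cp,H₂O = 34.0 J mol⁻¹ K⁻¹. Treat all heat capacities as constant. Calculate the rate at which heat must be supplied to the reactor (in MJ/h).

Q_in = 173 MJ/h

Extent of reaction ξ = 0.825 × 50.5 = 41.662 mol/min
Reaction term: ξ·ΔH°_rxn = 41.662 × 52.9 = 2203.9 kJ/min
Sensible, feed 109→25 °C: -772.04 kJ/min
Outlet flows (mol/min): A 8.8375, B 41.662, H₂O 41.662
Sensible, products 25→192 °C: 1458.4 kJ/min
Q = ΔH = 2890.3 kJ/min = 48.171 kW
Heat supplied = 173.42 MJ/h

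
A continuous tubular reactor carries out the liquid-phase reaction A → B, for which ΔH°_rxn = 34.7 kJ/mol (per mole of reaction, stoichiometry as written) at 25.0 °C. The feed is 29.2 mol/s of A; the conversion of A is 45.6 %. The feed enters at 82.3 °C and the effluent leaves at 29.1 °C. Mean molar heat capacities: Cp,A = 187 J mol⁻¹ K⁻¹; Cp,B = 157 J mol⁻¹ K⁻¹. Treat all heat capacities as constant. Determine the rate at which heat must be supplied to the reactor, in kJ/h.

Extent of reaction ξ = 0.456 × 29.2 = 13.315 mol/s
Reaction term: ξ·ΔH°_rxn = 13.315 × 34.7 = 462.04 kJ/s
Sensible, feed 82.3→25 °C: -312.88 kJ/s
Outlet flows (mol/s): A 15.885, B 13.315
Sensible, products 25→29.1 °C: 20.75 kJ/s
Q = ΔH = 169.91 kJ/s = 169.91 kW
Heat supplied = 611660 kJ/h

Q_in = 612000 kJ/h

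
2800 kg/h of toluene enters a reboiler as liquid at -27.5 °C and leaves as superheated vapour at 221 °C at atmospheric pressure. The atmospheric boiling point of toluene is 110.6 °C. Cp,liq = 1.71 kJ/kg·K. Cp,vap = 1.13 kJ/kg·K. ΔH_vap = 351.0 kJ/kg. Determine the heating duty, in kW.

Q = 554 kW

liquid -27.5→110.6 °C: 236.15 kJ/kg
vaporisation at 110.6 °C: 351 kJ/kg
vapour 110.6→221 °C: 124.75 kJ/kg
Δh = 236.15 + 351 + 124.75 = 711.9 kJ/kg
Q = ṁ·Δh = 2800 kg/h × 711.9 kJ/kg = 1.9933e+06 kJ/h
|Q| = 553.7 kW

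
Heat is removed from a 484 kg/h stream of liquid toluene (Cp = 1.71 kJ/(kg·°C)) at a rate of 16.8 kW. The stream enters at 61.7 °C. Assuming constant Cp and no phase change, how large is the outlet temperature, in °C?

T_out = -11.4 °C

Q = 16.8 kW = 60480 kJ/h
ΔT = Q/(ṁ·Cp) = 60480/(484×1.71) = 73.075 K
T_out = 61.7 − 73.075 = -11.375 °C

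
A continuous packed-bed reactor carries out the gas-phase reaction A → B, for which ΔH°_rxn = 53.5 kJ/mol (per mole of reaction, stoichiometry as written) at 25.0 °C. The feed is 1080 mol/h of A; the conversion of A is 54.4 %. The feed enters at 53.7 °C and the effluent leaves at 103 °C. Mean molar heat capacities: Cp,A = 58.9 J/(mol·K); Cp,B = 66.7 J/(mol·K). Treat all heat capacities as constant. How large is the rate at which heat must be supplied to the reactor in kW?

Extent of reaction ξ = 0.544 × 1080 = 587.52 mol/h
Reaction term: ξ·ΔH°_rxn = 587.52 × 53.5 = 31432 kJ/h
Sensible, feed 53.7→25 °C: -1825.7 kJ/h
Outlet flows (mol/h): A 492.48, B 587.52
Sensible, products 25→103 °C: 5319.2 kJ/h
Q = ΔH = 34926 kJ/h = 9.7016 kW
Heat supplied = 9.7016 kW

Q_in = 9.70 kW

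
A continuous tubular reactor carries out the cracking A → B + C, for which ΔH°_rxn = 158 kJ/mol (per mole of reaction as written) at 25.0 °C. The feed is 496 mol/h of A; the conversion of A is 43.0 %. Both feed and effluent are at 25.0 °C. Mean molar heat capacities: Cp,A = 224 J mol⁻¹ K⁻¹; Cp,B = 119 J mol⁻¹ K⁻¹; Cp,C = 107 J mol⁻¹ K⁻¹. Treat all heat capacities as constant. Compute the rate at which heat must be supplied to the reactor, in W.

Q_in = 9360 W

Extent of reaction ξ = 0.430 × 496 = 213.28 mol/h
Reaction term: ξ·ΔH°_rxn = 213.28 × 158 = 33698 kJ/h
Q = ΔH = 33698 kJ/h = 9.3606 kW
Heat supplied = 9360.6 W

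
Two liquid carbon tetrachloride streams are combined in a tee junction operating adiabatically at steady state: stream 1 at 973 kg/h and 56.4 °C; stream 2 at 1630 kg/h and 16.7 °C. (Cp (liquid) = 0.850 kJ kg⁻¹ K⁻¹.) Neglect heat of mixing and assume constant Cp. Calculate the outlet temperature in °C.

No heat crosses the boundary, so H_out = H_in.
T_out = Σ ṁᵢCp,ᵢTᵢ / Σ ṁᵢCp,ᵢ
      = 69783 / 2212.6 = 31.54 °C

T_out = 31.5 °C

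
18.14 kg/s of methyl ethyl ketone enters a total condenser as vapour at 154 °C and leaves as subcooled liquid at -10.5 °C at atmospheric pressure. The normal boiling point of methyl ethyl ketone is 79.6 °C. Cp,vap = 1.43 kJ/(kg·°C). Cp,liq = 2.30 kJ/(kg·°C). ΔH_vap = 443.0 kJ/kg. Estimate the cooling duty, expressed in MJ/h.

Q_c = 49400 MJ/h

vapour 154→79.6 °C: -106.39 kJ/kg
condensation at 79.6 °C: -443 kJ/kg
liquid 79.6→-10.5 °C: -207.23 kJ/kg
Δh = -106.39 + -443 + -207.23 = -756.62 kJ/kg
Q = ṁ·Δh = 18.14 kg/s × -756.62 kJ/kg = -13725 kJ/s
|Q| = 13725 kW = 49410 MJ/h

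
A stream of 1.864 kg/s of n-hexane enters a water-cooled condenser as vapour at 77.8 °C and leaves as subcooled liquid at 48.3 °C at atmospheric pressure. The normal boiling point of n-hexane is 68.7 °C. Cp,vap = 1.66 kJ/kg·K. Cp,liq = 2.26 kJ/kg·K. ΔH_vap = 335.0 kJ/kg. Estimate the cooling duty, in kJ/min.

vapour 77.8→68.7 °C: -15.106 kJ/kg
condensation at 68.7 °C: -335 kJ/kg
liquid 68.7→48.3 °C: -46.104 kJ/kg
Δh = -15.106 + -335 + -46.104 = -396.21 kJ/kg
Q = ṁ·Δh = 1.864 kg/s × -396.21 kJ/kg = -738.54 kJ/s
|Q| = 738.54 kW = 44312 kJ/min

Q_c = 44300 kJ/min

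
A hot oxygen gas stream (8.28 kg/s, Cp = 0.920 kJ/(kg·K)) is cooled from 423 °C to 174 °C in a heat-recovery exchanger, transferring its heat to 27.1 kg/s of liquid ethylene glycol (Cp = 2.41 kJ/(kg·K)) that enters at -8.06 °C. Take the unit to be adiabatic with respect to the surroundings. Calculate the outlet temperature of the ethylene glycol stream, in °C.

Heat released by hot stream: Q = 8.28 × 0.920 × (423 − 174) = 1896.8 kJ/s
Energy balance on cold side (adiabatic exchanger): Q = ṁ_c·Cp_c·(T_c,out − T_c,in)
T_c,out = -8.06 + 1896.8/(27.1 × 2.41) = 20.982 °C

T_c,out = 21.0 °C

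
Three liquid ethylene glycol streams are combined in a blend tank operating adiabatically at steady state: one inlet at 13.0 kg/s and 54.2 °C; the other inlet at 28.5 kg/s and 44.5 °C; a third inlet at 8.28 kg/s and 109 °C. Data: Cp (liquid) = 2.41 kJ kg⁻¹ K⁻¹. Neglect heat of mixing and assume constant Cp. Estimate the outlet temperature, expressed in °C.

T_out = 57.8 °C

Energy balance with Q = 0: Σ ṁᵢCp,ᵢ(T_out − Tᵢ) = 0
T_out = Σ ṁᵢCp,ᵢTᵢ / Σ ṁᵢCp,ᵢ
      = 6929.6 / 119.97 = 57.762 °C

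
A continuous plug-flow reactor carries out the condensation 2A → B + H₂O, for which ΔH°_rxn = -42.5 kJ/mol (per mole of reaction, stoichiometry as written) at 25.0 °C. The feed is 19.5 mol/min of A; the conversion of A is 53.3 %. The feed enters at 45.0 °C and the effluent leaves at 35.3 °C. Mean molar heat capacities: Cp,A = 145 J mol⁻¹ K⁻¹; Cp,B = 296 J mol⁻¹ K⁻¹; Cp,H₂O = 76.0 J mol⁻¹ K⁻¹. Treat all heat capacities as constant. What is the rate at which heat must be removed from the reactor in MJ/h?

Q_out = 14.6 MJ/h

Extent of reaction ξ = 0.533 × 19.5 / 2 = 5.1968 mol/min
Reaction term: ξ·ΔH°_rxn = 5.1968 × -42.5 = -220.86 kJ/min
Sensible, feed 45.0→25 °C: -56.55 kJ/min
Outlet flows (mol/min): A 9.1065, B 5.1968, H₂O 5.1968
Sensible, products 25→35.3 °C: 33.512 kJ/min
Q = ΔH = -243.9 kJ/min = -4.065 kW
Heat removed = 14.634 MJ/h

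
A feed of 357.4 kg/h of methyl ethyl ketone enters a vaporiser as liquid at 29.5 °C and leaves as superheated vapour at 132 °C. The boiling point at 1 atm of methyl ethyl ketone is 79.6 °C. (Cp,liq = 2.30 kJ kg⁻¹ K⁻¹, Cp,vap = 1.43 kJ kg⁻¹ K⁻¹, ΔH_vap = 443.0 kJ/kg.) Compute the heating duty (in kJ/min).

Q = 3770 kJ/min

liquid 29.5→79.6 °C: 115.23 kJ/kg
vaporisation at 79.6 °C: 443 kJ/kg
vapour 79.6→132 °C: 74.932 kJ/kg
Δh = 115.23 + 443 + 74.932 = 633.16 kJ/kg
Q = ṁ·Δh = 357.4 kg/h × 633.16 kJ/kg = 226290 kJ/h
|Q| = 62.859 kW = 3771.5 kJ/min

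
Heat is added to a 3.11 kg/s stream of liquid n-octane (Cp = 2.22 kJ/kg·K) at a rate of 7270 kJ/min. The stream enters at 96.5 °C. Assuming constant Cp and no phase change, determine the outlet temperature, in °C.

T_out = 114 °C

Q = 7270 kJ/min = 121.17 kJ/s
ΔT = Q/(ṁ·Cp) = 121.17/(3.11×2.22) = 17.55 K
T_out = 96.5 + 17.55 = 114.05 °C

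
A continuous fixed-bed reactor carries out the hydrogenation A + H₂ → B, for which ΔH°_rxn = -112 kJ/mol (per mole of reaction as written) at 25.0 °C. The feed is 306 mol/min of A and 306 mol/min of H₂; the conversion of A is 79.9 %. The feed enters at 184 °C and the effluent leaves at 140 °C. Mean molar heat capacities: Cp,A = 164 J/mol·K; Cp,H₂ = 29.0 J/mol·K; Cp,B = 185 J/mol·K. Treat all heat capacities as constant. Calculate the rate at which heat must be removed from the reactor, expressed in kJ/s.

Q_out = 503 kJ/s

Extent of reaction ξ = 0.799 × 306 = 244.49 mol/min
Reaction term: ξ·ΔH°_rxn = 244.49 × -112 = -27383 kJ/min
Sensible, feed 184→25 °C: -9390.2 kJ/min
Outlet flows (mol/min): A 61.506, H₂ 61.506, B 244.49
Sensible, products 25→140 °C: 6566.7 kJ/min
Q = ΔH = -30207 kJ/min = -503.45 kW
Heat removed = 503.45 kJ/s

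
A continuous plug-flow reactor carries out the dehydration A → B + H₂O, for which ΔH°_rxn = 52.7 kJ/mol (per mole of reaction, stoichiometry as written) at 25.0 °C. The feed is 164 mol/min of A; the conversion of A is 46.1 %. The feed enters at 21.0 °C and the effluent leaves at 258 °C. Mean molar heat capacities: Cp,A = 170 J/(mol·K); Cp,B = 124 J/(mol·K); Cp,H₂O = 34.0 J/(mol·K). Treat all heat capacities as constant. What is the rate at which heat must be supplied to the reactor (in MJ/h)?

Extent of reaction ξ = 0.461 × 164 = 75.604 mol/min
Reaction term: ξ·ΔH°_rxn = 75.604 × 52.7 = 3984.3 kJ/min
Sensible, feed 21.0→25 °C: 111.52 kJ/min
Outlet flows (mol/min): A 88.396, B 75.604, H₂O 75.604
Sensible, products 25→258 °C: 6284.7 kJ/min
Q = ΔH = 10381 kJ/min = 173.01 kW
Heat supplied = 622.83 MJ/h

Q_in = 623 MJ/h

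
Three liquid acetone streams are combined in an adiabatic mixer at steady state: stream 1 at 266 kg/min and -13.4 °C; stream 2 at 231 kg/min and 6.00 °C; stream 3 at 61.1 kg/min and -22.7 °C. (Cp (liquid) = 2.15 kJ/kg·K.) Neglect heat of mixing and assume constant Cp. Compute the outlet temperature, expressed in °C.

Adiabatic, steady state ⇒ Σ ṁᵢCp,ᵢ(T_out − Tᵢ) = 0
Σ ṁᵢCp,ᵢTᵢ = 266×2.15×-13.4 + 231×2.15×6.00 + 61.1×2.15×-22.7 = -7665.5
Σ ṁᵢCp,ᵢ = 266×2.15 + 231×2.15 + 61.1×2.15 = 1199.9
T_out = -7665.5 / 1199.9 = -6.3884 °C

T_out = -6.39 °C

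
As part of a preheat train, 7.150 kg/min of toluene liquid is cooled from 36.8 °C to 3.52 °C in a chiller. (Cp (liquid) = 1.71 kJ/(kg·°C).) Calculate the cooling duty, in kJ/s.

Q = ṁ·Cp·ΔT = 7.150 × 1.71 × (3.52 − 36.8) = -406.9 kJ/min
Converting: 406.9 / 60 s = 6.7816 kW

Q_c = 6.78 kJ/s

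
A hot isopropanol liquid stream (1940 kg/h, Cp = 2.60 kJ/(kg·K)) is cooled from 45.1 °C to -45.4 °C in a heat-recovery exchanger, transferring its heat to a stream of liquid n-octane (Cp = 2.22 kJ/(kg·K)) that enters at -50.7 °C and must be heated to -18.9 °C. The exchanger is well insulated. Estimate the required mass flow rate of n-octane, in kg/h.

ṁ_c = 6470 kg/h

Heat released by hot stream: Q = 1940 × 2.60 × (45.1 − -45.4) = 456480 kJ/h
Energy balance on cold side (adiabatic exchanger): Q = ṁ_c·Cp_c·(T_c,out − T_c,in)
ṁ_c = 456480 / [2.22 × (-18.9 − -50.7)] = 6466.1 kg/h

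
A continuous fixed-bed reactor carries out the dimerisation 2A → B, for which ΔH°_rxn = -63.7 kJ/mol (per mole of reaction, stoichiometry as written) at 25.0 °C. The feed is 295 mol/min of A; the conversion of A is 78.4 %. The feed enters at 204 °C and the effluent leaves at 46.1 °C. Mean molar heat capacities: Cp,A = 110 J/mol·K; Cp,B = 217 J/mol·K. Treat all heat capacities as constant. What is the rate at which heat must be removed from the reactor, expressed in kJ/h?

Q_out = 750000 kJ/h

Extent of reaction ξ = 0.784 × 295 / 2 = 115.64 mol/min
Reaction term: ξ·ΔH°_rxn = 115.64 × -63.7 = -7366.3 kJ/min
Sensible, feed 204→25 °C: -5808.6 kJ/min
Outlet flows (mol/min): A 63.72, B 115.64
Sensible, products 25→46.1 °C: 677.37 kJ/min
Q = ΔH = -12497 kJ/min = -208.29 kW
Heat removed = 749850 kJ/h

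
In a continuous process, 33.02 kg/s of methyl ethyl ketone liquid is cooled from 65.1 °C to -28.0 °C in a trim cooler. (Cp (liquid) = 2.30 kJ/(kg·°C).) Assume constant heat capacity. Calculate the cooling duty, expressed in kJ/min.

Q = ṁ·Cp·ΔT = 33.02 × 2.30 × (-28.0 − 65.1) = -7070.6 kJ/s
Cooling duty = 424230 kJ/min

Q_c = 424000 kJ/min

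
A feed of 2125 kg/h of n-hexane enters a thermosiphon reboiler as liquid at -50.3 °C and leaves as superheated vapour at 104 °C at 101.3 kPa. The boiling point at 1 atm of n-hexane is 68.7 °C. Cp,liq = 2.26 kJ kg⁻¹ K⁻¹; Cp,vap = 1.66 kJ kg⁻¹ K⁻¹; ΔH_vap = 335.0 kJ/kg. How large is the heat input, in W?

liquid -50.3→68.7 °C: 268.94 kJ/kg
vaporisation at 68.7 °C: 335 kJ/kg
vapour 68.7→104 °C: 58.598 kJ/kg
Δh = 268.94 + 335 + 58.598 = 662.54 kJ/kg
Q = ṁ·Δh = 2125 kg/h × 662.54 kJ/kg = 1.4079e+06 kJ/h
|Q| = 391.08 kW = 391080 W

Q = 391000 W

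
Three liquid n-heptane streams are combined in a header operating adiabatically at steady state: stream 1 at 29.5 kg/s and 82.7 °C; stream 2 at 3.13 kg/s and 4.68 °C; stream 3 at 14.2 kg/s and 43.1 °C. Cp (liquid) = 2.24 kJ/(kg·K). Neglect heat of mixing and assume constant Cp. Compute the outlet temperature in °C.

T_out = 65.5 °C

Adiabatic, steady state ⇒ Σ ṁᵢCp,ᵢ(T_out − Tᵢ) = 0
Σ ṁᵢCp,ᵢTᵢ = 29.5×2.24×82.7 + 3.13×2.24×4.68 + 14.2×2.24×43.1 = 6868.6
Σ ṁᵢCp,ᵢ = 29.5×2.24 + 3.13×2.24 + 14.2×2.24 = 104.9
T_out = 6868.6 / 104.9 = 65.478 °C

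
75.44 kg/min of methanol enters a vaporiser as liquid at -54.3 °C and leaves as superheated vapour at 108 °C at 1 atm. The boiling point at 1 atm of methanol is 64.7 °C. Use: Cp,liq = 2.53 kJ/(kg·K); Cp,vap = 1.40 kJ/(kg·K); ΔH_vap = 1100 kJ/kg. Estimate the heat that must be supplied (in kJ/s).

liquid -54.3→64.7 °C: 301.07 kJ/kg
vaporisation at 64.7 °C: 1100 kJ/kg
vapour 64.7→108 °C: 60.62 kJ/kg
Δh = 301.07 + 1100 + 60.62 = 1461.7 kJ/kg
Q = ṁ·Δh = 75.44 kg/min × 1461.7 kJ/kg = 110270 kJ/min
|Q| = 1837.8 kW

Q = 1840 kJ/s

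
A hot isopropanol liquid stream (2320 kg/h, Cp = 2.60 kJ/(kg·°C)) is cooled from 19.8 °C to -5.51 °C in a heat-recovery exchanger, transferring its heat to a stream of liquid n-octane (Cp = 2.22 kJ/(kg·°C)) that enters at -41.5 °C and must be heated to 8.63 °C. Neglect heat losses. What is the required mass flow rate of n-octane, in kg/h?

Heat released by hot stream: Q = 2320 × 2.60 × (19.8 − -5.51) = 152670 kJ/h
Energy balance on cold side (adiabatic exchanger): Q = ṁ_c·Cp_c·(T_c,out − T_c,in)
ṁ_c = 152670 / [2.22 × (8.63 − -41.5)] = 1371.8 kg/h

ṁ_c = 1370 kg/h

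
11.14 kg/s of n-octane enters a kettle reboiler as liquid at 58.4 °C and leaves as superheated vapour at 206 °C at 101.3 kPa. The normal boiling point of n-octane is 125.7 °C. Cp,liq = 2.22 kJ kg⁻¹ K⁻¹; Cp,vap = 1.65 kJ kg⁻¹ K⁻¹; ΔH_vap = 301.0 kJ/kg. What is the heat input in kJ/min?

liquid 58.4→125.7 °C: 149.41 kJ/kg
vaporisation at 125.7 °C: 301 kJ/kg
vapour 125.7→206 °C: 132.49 kJ/kg
Δh = 149.41 + 301 + 132.49 = 582.9 kJ/kg
Q = ṁ·Δh = 11.14 kg/s × 582.9 kJ/kg = 6493.5 kJ/s
|Q| = 6493.5 kW = 389610 kJ/min

Q = 390000 kJ/min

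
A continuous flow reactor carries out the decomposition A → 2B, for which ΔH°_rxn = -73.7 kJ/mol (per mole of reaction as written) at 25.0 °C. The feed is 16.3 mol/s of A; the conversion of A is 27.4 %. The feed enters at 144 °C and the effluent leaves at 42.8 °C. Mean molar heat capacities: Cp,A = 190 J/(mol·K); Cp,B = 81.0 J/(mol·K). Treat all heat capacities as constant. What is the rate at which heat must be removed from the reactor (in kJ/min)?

Q_out = 38700 kJ/min

Extent of reaction ξ = 0.274 × 16.3 = 4.4662 mol/s
Reaction term: ξ·ΔH°_rxn = 4.4662 × -73.7 = -329.16 kJ/s
Sensible, feed 144→25 °C: -368.54 kJ/s
Outlet flows (mol/s): A 11.834, B 8.9324
Sensible, products 25→42.8 °C: 52.901 kJ/s
Q = ΔH = -644.8 kJ/s = -644.8 kW
Heat removed = 38688 kJ/min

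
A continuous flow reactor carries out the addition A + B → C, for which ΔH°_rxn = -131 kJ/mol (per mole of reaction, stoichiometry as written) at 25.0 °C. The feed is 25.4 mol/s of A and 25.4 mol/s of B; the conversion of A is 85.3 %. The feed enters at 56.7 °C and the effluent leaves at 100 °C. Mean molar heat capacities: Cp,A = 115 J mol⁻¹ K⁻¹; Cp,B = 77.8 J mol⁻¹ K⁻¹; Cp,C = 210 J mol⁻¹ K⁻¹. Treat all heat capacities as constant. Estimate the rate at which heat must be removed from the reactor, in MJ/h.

Q_out = 9350 MJ/h

Extent of reaction ξ = 0.853 × 25.4 = 21.666 mol/s
Reaction term: ξ·ΔH°_rxn = 21.666 × -131 = -2838.3 kJ/s
Sensible, feed 56.7→25 °C: -155.24 kJ/s
Outlet flows (mol/s): A 3.7338, B 3.7338, C 21.666
Sensible, products 25→100 °C: 395.23 kJ/s
Q = ΔH = -2598.3 kJ/s = -2598.3 kW
Heat removed = 9353.8 MJ/h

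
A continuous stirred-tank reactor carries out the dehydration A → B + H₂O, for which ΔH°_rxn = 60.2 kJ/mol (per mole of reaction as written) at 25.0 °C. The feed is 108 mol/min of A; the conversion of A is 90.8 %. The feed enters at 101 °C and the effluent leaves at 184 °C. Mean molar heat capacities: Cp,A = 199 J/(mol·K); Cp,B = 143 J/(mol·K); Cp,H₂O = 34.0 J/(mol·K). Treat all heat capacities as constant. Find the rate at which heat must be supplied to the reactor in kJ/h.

Extent of reaction ξ = 0.908 × 108 = 98.064 mol/min
Reaction term: ξ·ΔH°_rxn = 98.064 × 60.2 = 5903.5 kJ/min
Sensible, feed 101→25 °C: -1633.4 kJ/min
Outlet flows (mol/min): A 9.936, B 98.064, H₂O 98.064
Sensible, products 25→184 °C: 3074.2 kJ/min
Q = ΔH = 7344.3 kJ/min = 122.4 kW
Heat supplied = 440660 kJ/h

Q_in = 441000 kJ/h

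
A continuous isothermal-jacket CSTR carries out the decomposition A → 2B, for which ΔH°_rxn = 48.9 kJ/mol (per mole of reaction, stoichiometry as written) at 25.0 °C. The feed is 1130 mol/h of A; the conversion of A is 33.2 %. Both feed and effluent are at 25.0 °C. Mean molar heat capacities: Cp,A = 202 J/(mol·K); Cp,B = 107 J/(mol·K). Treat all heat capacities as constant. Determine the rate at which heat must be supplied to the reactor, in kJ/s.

Extent of reaction ξ = 0.332 × 1130 = 375.16 mol/h
Reaction term: ξ·ΔH°_rxn = 375.16 × 48.9 = 18345 kJ/h
Q = ΔH = 18345 kJ/h = 5.0959 kW
Heat supplied = 5.0959 kJ/s

Q_in = 5.10 kJ/s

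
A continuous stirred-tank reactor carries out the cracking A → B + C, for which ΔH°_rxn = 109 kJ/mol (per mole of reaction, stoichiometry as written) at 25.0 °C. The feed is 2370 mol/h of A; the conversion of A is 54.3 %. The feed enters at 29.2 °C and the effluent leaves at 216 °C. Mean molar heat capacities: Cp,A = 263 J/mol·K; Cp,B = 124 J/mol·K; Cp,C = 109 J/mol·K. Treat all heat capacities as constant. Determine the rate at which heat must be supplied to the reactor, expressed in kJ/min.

Extent of reaction ξ = 0.543 × 2370 = 1286.9 mol/h
Reaction term: ξ·ΔH°_rxn = 1286.9 × 109 = 140270 kJ/h
Sensible, feed 29.2→25 °C: -2617.9 kJ/h
Outlet flows (mol/h): A 1083.1, B 1286.9, C 1286.9
Sensible, products 25→216 °C: 111680 kJ/h
Q = ΔH = 249330 kJ/h = 69.259 kW
Heat supplied = 4155.6 kJ/min

Q_in = 4160 kJ/min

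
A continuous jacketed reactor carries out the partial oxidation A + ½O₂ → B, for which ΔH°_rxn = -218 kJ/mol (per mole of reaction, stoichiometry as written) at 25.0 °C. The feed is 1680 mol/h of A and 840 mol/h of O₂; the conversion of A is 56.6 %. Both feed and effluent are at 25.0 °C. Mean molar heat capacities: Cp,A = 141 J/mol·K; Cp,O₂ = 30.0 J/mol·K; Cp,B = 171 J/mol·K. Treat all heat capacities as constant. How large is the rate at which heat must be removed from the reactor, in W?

Q_out = 57600 W

Extent of reaction ξ = 0.566 × 1680 = 950.88 mol/h
Reaction term: ξ·ΔH°_rxn = 950.88 × -218 = -207290 kJ/h
Q = ΔH = -207290 kJ/h = -57.581 kW
Heat removed = 57581 W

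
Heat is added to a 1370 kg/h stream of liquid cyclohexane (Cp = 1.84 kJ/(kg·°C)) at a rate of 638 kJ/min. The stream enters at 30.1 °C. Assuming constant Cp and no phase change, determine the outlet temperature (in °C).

T_out = 45.3 °C

Q = 638 kJ/min = 38280 kJ/h
ΔT = Q/(ṁ·Cp) = 38280/(1370×1.84) = 15.186 K
T_out = 30.1 + 15.186 = 45.286 °C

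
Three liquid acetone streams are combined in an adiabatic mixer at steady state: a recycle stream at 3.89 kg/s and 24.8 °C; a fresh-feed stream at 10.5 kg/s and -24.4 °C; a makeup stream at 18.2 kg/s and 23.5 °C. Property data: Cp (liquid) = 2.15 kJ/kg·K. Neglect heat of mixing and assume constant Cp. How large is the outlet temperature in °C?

T_out = 8.22 °C

Adiabatic, steady state ⇒ Σ ṁᵢCp,ᵢ(T_out − Tᵢ) = 0
Σ ṁᵢCp,ᵢTᵢ = 3.89×2.15×24.8 + 10.5×2.15×-24.4 + 18.2×2.15×23.5 = 576.14
Σ ṁᵢCp,ᵢ = 3.89×2.15 + 10.5×2.15 + 18.2×2.15 = 70.069
T_out = 576.14 / 70.069 = 8.2225 °C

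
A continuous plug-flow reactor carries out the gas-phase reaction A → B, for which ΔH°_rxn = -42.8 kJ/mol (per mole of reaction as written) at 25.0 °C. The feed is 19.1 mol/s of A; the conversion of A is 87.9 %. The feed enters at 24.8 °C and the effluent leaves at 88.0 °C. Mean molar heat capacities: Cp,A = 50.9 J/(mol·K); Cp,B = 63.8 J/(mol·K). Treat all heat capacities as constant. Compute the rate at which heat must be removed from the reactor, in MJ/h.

Extent of reaction ξ = 0.879 × 19.1 = 16.789 mol/s
Reaction term: ξ·ΔH°_rxn = 16.789 × -42.8 = -718.56 kJ/s
Sensible, feed 24.8→25 °C: 0.19444 kJ/s
Outlet flows (mol/s): A 2.3111, B 16.789
Sensible, products 25→88.0 °C: 74.892 kJ/s
Q = ΔH = -643.48 kJ/s = -643.48 kW
Heat removed = 2316.5 MJ/h

Q_out = 2320 MJ/h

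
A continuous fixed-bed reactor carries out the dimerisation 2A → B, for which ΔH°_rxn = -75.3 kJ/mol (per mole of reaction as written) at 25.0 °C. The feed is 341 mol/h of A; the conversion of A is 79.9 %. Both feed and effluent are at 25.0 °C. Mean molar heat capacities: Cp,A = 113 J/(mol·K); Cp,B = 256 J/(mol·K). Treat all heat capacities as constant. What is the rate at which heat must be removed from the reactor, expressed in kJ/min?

Extent of reaction ξ = 0.799 × 341 / 2 = 136.23 mol/h
Reaction term: ξ·ΔH°_rxn = 136.23 × -75.3 = -10258 kJ/h
Q = ΔH = -10258 kJ/h = -2.8495 kW
Heat removed = 170.97 kJ/min

Q_out = 171 kJ/min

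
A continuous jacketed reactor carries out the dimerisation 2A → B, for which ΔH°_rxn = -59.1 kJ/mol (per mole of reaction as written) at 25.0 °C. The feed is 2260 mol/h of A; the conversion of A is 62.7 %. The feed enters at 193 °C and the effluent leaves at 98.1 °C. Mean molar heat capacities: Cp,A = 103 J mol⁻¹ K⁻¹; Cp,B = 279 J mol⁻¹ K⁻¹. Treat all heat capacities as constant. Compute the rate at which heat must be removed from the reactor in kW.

Q_out = 16.7 kW

Extent of reaction ξ = 0.627 × 2260 / 2 = 708.51 mol/h
Reaction term: ξ·ΔH°_rxn = 708.51 × -59.1 = -41873 kJ/h
Sensible, feed 193→25 °C: -39107 kJ/h
Outlet flows (mol/h): A 842.98, B 708.51
Sensible, products 25→98.1 °C: 20797 kJ/h
Q = ΔH = -60183 kJ/h = -16.717 kW
Heat removed = 16.717 kW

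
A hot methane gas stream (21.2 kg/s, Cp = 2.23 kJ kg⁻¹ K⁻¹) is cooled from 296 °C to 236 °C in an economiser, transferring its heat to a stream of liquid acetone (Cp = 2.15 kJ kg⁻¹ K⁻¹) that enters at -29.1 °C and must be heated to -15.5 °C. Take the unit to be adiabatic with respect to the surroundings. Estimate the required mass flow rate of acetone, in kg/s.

ṁ_c = 97.0 kg/s

Heat released by hot stream: Q = 21.2 × 2.23 × (296 − 236) = 2836.6 kJ/s
Energy balance on cold side (adiabatic exchanger): Q = ṁ_c·Cp_c·(T_c,out − T_c,in)
ṁ_c = 2836.6 / [2.15 × (-15.5 − -29.1)] = 97.01 kg/s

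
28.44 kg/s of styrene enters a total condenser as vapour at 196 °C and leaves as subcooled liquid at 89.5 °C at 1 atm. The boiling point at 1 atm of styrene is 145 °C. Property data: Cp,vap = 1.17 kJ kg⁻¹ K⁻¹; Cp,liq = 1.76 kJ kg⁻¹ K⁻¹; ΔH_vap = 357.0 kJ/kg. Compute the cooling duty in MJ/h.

vapour 196→145 °C: -59.67 kJ/kg
condensation at 145 °C: -357 kJ/kg
liquid 145→89.5 °C: -97.68 kJ/kg
Δh = -59.67 + -357 + -97.68 = -514.35 kJ/kg
Q = ṁ·Δh = 28.44 kg/s × -514.35 kJ/kg = -14628 kJ/s
|Q| = 14628 kW = 52661 MJ/h

Q_c = 52700 MJ/h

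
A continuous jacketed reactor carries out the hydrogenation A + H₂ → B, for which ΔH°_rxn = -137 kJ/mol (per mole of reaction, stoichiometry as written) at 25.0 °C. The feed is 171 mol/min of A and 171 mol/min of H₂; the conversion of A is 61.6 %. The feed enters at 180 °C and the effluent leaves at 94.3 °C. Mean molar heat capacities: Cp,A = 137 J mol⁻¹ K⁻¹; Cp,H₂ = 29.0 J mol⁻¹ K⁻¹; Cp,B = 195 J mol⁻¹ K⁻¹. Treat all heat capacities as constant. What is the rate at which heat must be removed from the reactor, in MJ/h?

Q_out = 999 MJ/h

Extent of reaction ξ = 0.616 × 171 = 105.34 mol/min
Reaction term: ξ·ΔH°_rxn = 105.34 × -137 = -14431 kJ/min
Sensible, feed 180→25 °C: -4399.8 kJ/min
Outlet flows (mol/min): A 65.664, H₂ 65.664, B 105.34
Sensible, products 25→94.3 °C: 2178.8 kJ/min
Q = ΔH = -16652 kJ/min = -277.53 kW
Heat removed = 999.12 MJ/h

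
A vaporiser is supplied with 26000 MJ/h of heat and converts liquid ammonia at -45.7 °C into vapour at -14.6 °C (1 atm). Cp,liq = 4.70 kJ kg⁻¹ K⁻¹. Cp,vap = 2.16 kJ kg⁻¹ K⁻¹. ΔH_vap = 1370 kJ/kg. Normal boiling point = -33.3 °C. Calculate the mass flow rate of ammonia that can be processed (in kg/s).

Δh = 4.70×(-33.3−-45.7) + 1370 + 2.16×(-14.6−-33.3) = 1468.7 kJ/kg
Q = 26000 MJ/h = 7222.2 kJ/s = 7222.2 kJ/s
ṁ = Q/Δh = 7222.2 / 1468.7 = 4.9175 kg/s

ṁ = 4.92 kg/s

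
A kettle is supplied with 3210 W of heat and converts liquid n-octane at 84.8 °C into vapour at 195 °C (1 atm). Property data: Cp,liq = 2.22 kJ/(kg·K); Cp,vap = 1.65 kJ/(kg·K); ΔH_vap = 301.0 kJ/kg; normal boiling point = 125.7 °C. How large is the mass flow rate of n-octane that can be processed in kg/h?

Δh = 2.22×(125.7−84.8) + 301.0 + 1.65×(195−125.7) = 506.14 kJ/kg
Q = 3210 W = 3.21 kJ/s = 11556 kJ/h
ṁ = Q/Δh = 11556 / 506.14 = 22.831 kg/h

ṁ = 22.8 kg/h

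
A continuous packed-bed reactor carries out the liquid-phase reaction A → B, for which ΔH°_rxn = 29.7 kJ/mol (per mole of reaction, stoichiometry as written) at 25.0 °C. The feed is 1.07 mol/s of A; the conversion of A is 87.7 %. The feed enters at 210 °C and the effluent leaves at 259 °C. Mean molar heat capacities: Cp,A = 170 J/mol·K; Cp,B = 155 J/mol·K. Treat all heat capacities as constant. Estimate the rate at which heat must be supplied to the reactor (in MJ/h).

Extent of reaction ξ = 0.877 × 1.07 = 0.93839 mol/s
Reaction term: ξ·ΔH°_rxn = 0.93839 × 29.7 = 27.87 kJ/s
Sensible, feed 210→25 °C: -33.651 kJ/s
Outlet flows (mol/s): A 0.13161, B 0.93839
Sensible, products 25→259 °C: 39.271 kJ/s
Q = ΔH = 33.49 kJ/s = 33.49 kW
Heat supplied = 120.56 MJ/h

Q_in = 121 MJ/h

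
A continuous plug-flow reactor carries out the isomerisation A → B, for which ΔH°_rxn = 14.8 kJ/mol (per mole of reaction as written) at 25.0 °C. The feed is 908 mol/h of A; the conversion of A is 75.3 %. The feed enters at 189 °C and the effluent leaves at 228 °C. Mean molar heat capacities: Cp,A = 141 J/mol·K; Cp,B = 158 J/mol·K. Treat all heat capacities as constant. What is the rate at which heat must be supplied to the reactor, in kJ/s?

Q_in = 4.85 kJ/s

Extent of reaction ξ = 0.753 × 908 = 683.72 mol/h
Reaction term: ξ·ΔH°_rxn = 683.72 × 14.8 = 10119 kJ/h
Sensible, feed 189→25 °C: -20997 kJ/h
Outlet flows (mol/h): A 224.28, B 683.72
Sensible, products 25→228 °C: 28349 kJ/h
Q = ΔH = 17472 kJ/h = 4.8533 kW
Heat supplied = 4.8533 kJ/s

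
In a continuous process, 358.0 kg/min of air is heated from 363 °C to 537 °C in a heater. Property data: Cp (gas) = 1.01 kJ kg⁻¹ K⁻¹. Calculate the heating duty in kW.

Q = ṁ·Cp·ΔT = 358.0 × 1.01 × (537 − 363) = 62915 kJ/min
Converting: 62915 / 60 s = 1048.6 kW

Q = 1050 kW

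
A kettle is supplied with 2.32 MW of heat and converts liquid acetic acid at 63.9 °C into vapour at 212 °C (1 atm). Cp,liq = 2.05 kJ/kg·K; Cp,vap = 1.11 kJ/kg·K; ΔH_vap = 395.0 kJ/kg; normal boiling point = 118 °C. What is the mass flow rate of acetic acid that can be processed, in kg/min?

Δh = 2.05×(118−63.9) + 395.0 + 1.11×(212−118) = 610.25 kJ/kg
Q = 2.32 MW = 2320 kJ/s = 139200 kJ/min
ṁ = Q/Δh = 139200 / 610.25 = 228.11 kg/min

ṁ = 228 kg/min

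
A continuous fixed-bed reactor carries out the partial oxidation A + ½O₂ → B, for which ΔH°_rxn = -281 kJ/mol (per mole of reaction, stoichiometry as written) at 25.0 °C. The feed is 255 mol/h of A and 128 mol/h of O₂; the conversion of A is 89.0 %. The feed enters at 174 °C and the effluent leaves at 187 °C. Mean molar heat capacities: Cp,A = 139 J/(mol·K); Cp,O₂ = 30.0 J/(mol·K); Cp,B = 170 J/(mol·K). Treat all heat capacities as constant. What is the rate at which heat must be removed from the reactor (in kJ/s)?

Extent of reaction ξ = 0.890 × 255 = 226.95 mol/h
Reaction term: ξ·ΔH°_rxn = 226.95 × -281 = -63773 kJ/h
Sensible, feed 174→25 °C: -5853.5 kJ/h
Outlet flows (mol/h): A 28.05, O₂ 14.525, B 226.95
Sensible, products 25→187 °C: 6952.4 kJ/h
Q = ΔH = -62674 kJ/h = -17.409 kW
Heat removed = 17.409 kJ/s

Q_out = 17.4 kJ/s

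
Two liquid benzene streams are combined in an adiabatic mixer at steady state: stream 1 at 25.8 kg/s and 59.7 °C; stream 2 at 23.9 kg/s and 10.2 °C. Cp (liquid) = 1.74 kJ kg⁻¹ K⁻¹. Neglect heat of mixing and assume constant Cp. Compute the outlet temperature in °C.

Adiabatic, steady state ⇒ Σ ṁᵢCp,ᵢ(T_out − Tᵢ) = 0
Σ ṁᵢCp,ᵢTᵢ = 25.8×1.74×59.7 + 23.9×1.74×10.2 = 3104.2
Σ ṁᵢCp,ᵢ = 25.8×1.74 + 23.9×1.74 = 86.478
T_out = 3104.2 / 86.478 = 35.896 °C

T_out = 35.9 °C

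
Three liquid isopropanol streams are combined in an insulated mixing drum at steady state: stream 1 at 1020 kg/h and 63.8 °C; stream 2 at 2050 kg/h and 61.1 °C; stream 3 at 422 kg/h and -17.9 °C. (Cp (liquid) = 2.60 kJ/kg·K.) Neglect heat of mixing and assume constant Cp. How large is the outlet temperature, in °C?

T_out = 52.3 °C

Adiabatic, steady state ⇒ Σ ṁᵢCp,ᵢ(T_out − Tᵢ) = 0
Σ ṁᵢCp,ᵢTᵢ = 1020×2.60×63.8 + 2050×2.60×61.1 + 422×2.60×-17.9 = 475220
Σ ṁᵢCp,ᵢ = 1020×2.60 + 2050×2.60 + 422×2.60 = 9079.2
T_out = 475220 / 9079.2 = 52.342 °C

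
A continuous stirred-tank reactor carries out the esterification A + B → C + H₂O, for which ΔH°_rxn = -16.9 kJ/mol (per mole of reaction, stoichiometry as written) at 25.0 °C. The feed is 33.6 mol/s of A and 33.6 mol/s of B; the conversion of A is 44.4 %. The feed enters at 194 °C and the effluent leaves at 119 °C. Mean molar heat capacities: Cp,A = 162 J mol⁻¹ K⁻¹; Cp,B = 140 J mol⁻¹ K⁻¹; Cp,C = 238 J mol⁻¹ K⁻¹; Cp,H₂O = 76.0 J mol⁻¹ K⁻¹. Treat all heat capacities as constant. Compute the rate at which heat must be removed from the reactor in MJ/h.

Q_out = 3590 MJ/h

Extent of reaction ξ = 0.444 × 33.6 = 14.918 mol/s
Reaction term: ξ·ΔH°_rxn = 14.918 × -16.9 = -252.12 kJ/s
Sensible, feed 194→25 °C: -1714.9 kJ/s
Outlet flows (mol/s): A 18.682, B 18.682, C 14.918, H₂O 14.918
Sensible, products 25→119 °C: 970.66 kJ/s
Q = ΔH = -996.33 kJ/s = -996.33 kW
Heat removed = 3586.8 MJ/h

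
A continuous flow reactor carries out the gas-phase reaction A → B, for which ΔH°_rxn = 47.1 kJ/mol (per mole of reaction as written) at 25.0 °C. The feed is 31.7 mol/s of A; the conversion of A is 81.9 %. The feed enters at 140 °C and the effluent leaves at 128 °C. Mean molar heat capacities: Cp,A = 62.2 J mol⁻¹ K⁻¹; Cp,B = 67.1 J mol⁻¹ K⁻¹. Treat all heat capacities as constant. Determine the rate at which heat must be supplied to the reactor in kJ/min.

Extent of reaction ξ = 0.819 × 31.7 = 25.962 mol/s
Reaction term: ξ·ΔH°_rxn = 25.962 × 47.1 = 1222.8 kJ/s
Sensible, feed 140→25 °C: -226.75 kJ/s
Outlet flows (mol/s): A 5.7377, B 25.962
Sensible, products 25→128 °C: 216.19 kJ/s
Q = ΔH = 1212.3 kJ/s = 1212.3 kW
Heat supplied = 72736 kJ/min

Q_in = 72700 kJ/min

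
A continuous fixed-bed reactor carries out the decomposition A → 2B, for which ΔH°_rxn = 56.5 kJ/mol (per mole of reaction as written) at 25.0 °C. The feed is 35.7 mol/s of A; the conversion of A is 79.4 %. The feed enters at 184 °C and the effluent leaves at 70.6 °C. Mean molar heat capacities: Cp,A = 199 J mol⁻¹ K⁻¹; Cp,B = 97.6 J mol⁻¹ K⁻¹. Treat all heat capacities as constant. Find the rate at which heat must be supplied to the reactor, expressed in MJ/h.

Extent of reaction ξ = 0.794 × 35.7 = 28.346 mol/s
Reaction term: ξ·ΔH°_rxn = 28.346 × 56.5 = 1601.5 kJ/s
Sensible, feed 184→25 °C: -1129.6 kJ/s
Outlet flows (mol/s): A 7.3542, B 56.692
Sensible, products 25→70.6 °C: 319.04 kJ/s
Q = ΔH = 791 kJ/s = 791 kW
Heat supplied = 2847.6 MJ/h

Q_in = 2850 MJ/h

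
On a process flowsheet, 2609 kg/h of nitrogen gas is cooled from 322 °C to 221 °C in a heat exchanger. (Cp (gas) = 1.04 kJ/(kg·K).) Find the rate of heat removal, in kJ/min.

Q_c = 4570 kJ/min

Q = ṁ·Cp·ΔT = 2609 × 1.04 × (221 − 322) = -274050 kJ/h
Converting: 274050 / 3600 s = 76.125 kW
Cooling duty = 4567.5 kJ/min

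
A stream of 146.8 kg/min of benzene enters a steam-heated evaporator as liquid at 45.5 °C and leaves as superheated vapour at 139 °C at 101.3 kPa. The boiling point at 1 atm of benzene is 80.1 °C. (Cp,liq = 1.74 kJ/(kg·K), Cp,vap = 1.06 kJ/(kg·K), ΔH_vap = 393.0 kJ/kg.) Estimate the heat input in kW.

liquid 45.5→80.1 °C: 60.204 kJ/kg
vaporisation at 80.1 °C: 393 kJ/kg
vapour 80.1→139 °C: 62.434 kJ/kg
Δh = 60.204 + 393 + 62.434 = 515.64 kJ/kg
Q = ṁ·Δh = 146.8 kg/min × 515.64 kJ/kg = 75696 kJ/min
|Q| = 1261.6 kW

Q = 1260 kW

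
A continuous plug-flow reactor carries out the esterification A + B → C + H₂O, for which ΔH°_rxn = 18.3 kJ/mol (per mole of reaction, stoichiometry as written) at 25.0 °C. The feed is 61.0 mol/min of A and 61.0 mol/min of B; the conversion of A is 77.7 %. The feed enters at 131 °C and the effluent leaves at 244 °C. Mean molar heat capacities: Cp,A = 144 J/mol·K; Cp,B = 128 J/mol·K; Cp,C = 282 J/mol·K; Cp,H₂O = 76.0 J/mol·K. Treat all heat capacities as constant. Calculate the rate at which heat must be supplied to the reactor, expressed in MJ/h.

Extent of reaction ξ = 0.777 × 61.0 = 47.397 mol/min
Reaction term: ξ·ΔH°_rxn = 47.397 × 18.3 = 867.37 kJ/min
Sensible, feed 131→25 °C: -1758.8 kJ/min
Outlet flows (mol/min): A 13.603, B 13.603, C 47.397, H₂O 47.397
Sensible, products 25→244 °C: 4526.3 kJ/min
Q = ΔH = 3634.9 kJ/min = 60.582 kW
Heat supplied = 218.1 MJ/h

Q_in = 218 MJ/h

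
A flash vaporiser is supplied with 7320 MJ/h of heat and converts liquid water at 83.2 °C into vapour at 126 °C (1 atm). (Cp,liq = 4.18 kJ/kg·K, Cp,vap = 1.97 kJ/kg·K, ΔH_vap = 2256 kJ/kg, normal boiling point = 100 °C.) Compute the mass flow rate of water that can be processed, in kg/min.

Δh = 4.18×(100−83.2) + 2256 + 1.97×(126−100) = 2377.4 kJ/kg
Q = 7320 MJ/h = 2033.3 kJ/s = 122000 kJ/min
ṁ = Q/Δh = 122000 / 2377.4 = 51.316 kg/min

ṁ = 51.3 kg/min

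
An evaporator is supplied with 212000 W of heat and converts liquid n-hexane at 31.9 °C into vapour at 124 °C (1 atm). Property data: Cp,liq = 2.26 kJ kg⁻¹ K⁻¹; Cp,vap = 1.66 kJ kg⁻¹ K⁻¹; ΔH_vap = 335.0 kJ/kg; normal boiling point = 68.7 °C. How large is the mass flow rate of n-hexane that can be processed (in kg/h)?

ṁ = 1500 kg/h

Δh = 2.26×(68.7−31.9) + 335.0 + 1.66×(124−68.7) = 509.97 kJ/kg
Q = 212000 W = 212 kJ/s = 763200 kJ/h
ṁ = Q/Δh = 763200 / 509.97 = 1496.6 kg/h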